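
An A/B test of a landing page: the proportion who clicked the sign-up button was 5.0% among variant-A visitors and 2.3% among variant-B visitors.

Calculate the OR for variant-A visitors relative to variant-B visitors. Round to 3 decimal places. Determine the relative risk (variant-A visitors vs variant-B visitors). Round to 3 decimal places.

OR = 2.236; RR = 2.174

odds, variant-A visitors = 0.05000/0.95000 = 0.05263
odds, variant-B visitors = 0.02300/0.97700 = 0.02354
OR = 0.05263 / 0.02354 = 2.236
RR = 0.05000 / 0.02300 = 2.174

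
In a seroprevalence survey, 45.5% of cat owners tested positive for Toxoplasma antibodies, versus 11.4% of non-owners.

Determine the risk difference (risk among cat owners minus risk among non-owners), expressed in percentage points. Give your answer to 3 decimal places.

34.100

risk difference = 0.4550 − 0.1140 = 0.3410 → 34.100 percentage points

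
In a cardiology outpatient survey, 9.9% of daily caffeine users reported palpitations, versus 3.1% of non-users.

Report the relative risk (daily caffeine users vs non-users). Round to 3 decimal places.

RR = 0.09900 / 0.03100 = 3.194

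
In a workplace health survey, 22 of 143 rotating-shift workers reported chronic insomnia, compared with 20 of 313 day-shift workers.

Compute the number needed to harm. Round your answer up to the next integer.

12

risk, rotating-shift workers = 22/143 = 0.153846
risk, day-shift workers = 20/313 = 0.063898
absolute risk difference = 0.089948
1 / 0.089948 = 11.118 → round up → 12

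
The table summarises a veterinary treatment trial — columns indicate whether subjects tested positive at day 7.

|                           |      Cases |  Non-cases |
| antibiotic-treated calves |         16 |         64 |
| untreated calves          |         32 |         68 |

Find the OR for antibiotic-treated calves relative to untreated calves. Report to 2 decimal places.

OR = (16 × 68) / (64 × 32) = 1088/2048 ≈ 0.53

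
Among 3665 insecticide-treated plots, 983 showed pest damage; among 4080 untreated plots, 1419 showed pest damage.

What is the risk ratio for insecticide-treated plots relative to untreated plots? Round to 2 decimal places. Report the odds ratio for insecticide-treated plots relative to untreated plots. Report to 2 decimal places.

risk, insecticide-treated plots = 983/3665 = 0.2682
risk, untreated plots = 1419/4080 = 0.3478
RR = 0.2682 / 0.3478 = 0.77
odds, insecticide-treated plots = 983/2682 = 0.3665
odds, untreated plots = 1419/2661 = 0.5333
OR = 0.3665 / 0.5333 = 0.69

RR = 0.77; OR = 0.69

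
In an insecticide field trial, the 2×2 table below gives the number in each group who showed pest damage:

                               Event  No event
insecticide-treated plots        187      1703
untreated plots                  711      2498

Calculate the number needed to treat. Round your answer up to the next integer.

NNT = 9

risk, insecticide-treated plots = 187/1890 = 0.098942
risk, untreated plots = 711/3209 = 0.221564
absolute risk difference = 0.122623
1 / 0.122623 = 8.155 → round up → 9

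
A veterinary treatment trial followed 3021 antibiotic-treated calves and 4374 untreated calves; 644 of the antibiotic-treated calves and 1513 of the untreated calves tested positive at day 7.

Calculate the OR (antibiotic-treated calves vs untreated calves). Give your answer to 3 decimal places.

odds, antibiotic-treated calves = 644/2377 = 0.2709
odds, untreated calves = 1513/2861 = 0.5288
OR = 0.2709 / 0.5288 = 0.512

OR ≈ 0.512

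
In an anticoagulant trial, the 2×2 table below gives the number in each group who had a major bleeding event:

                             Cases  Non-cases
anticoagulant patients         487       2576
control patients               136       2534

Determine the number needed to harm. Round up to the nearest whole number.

10

risk, anticoagulant patients = 487/3063 = 0.158994
risk, control patients = 136/2670 = 0.050936
absolute risk difference = 0.108058
1 / 0.108058 = 9.254 → round up → 10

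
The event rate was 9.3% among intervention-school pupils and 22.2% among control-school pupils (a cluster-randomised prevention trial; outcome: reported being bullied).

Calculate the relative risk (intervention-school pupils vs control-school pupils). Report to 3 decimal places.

RR = 0.0930 / 0.2220 = 0.419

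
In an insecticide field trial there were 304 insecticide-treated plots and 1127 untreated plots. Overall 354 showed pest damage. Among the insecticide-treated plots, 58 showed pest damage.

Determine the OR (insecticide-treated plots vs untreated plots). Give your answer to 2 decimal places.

0.66

insecticide-treated plots without the outcome: 304 − 58 = 246
untreated plots with the outcome: 354 − 58 = 296
untreated plots without the outcome: 1127 − 296 = 831
odds, insecticide-treated plots = 58/246 = 0.2358
odds, untreated plots = 296/831 = 0.3562
OR = 0.2358 / 0.3562 = 0.66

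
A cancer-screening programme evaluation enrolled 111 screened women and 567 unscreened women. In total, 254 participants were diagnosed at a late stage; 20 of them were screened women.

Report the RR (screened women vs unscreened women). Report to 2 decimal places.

0.44

screened women without the outcome: 111 − 20 = 91
unscreened women with the outcome: 254 − 20 = 234
unscreened women without the outcome: 567 − 234 = 333
risk, screened women = 20/111 = 0.1802
risk, unscreened women = 234/567 = 0.4127
RR = 0.1802 / 0.4127 = 0.44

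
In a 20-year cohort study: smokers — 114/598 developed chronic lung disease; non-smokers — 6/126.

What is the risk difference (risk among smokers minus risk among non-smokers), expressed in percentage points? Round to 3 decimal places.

RD ≈ 14.302

risk, smokers = 114/598 = 0.19064
risk, non-smokers = 6/126 = 0.04762
risk difference = 0.19064 − 0.04762 = 0.14302 → 14.302 percentage points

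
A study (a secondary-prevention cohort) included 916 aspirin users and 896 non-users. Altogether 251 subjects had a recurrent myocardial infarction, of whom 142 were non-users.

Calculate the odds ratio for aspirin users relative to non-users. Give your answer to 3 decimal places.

OR: 0.717

aspirin users with the outcome: 251 − 142 = 109
aspirin users without the outcome: 916 − 109 = 807
non-users without the outcome: 896 − 142 = 754
OR = (109 × 754) / (807 × 142) = 82186/114594 ≈ 0.717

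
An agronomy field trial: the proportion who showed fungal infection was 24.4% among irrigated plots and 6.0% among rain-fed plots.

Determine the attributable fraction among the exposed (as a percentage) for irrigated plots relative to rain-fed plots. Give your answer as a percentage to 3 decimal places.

AR% = (0.2440 − 0.0600) / 0.2440 = 0.7541 → 75.410%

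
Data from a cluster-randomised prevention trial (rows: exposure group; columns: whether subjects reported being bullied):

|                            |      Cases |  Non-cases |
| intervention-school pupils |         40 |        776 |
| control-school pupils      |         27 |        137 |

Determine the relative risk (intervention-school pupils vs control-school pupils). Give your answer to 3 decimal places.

risk, intervention-school pupils = 40/816 = 0.04902
risk, control-school pupils = 27/164 = 0.16463
RR = 0.04902 / 0.16463 = 0.298

0.298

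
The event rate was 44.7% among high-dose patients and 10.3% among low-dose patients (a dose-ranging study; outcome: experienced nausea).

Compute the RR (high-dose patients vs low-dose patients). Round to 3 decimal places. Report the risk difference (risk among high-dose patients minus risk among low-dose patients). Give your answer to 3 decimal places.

RR = 4.340; RD = 0.344

RR = 0.4470 / 0.1030 = 4.340
risk difference = 0.4470 − 0.1030 = 0.344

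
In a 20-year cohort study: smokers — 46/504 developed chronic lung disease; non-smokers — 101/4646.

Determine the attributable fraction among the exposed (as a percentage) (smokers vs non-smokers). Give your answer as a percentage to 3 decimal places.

76.181%

risk, smokers = 46/504 = 0.09127
risk, non-smokers = 101/4646 = 0.02174
AR% = (0.09127 − 0.02174) / 0.09127 = 0.7618 → 76.181%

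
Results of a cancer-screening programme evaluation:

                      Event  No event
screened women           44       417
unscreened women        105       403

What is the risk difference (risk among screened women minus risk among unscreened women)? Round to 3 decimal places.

risk, screened women = 44/461 = 0.0954
risk, unscreened women = 105/508 = 0.2067
risk difference = 0.0954 − 0.2067 = -0.111

RD ≈ -0.111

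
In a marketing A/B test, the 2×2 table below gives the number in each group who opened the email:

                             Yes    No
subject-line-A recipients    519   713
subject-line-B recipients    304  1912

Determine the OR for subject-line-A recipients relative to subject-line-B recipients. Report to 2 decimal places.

odds, subject-line-A recipients = 519/713 = 0.7279
odds, subject-line-B recipients = 304/1912 = 0.1590
OR = 0.7279 / 0.1590 = 4.58

4.58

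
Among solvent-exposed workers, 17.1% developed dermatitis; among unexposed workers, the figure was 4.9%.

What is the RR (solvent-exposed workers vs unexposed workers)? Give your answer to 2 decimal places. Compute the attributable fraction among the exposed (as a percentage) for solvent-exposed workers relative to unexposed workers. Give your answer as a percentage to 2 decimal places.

RR = 0.17100 / 0.04900 = 3.49
AR% = (0.17100 − 0.04900) / 0.17100 = 0.7135 → 71.35%

RR = 3.49; AR% = 71.35%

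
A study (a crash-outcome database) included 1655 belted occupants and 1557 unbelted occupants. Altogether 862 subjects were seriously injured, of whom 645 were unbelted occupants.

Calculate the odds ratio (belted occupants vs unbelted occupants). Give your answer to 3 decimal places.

belted occupants with the outcome: 862 − 645 = 217
belted occupants without the outcome: 1655 − 217 = 1438
unbelted occupants without the outcome: 1557 − 645 = 912
OR = (217 × 912) / (1438 × 645) = 197904/927510 ≈ 0.213

OR = 0.213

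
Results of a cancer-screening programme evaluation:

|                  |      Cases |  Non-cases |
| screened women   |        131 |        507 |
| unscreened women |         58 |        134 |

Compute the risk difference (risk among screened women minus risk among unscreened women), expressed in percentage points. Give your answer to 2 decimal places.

risk, screened women = 131/638 = 0.2053
risk, unscreened women = 58/192 = 0.3021
risk difference = 0.2053 − 0.3021 = -0.0968 → -9.68 percentage points

RD ≈ -9.68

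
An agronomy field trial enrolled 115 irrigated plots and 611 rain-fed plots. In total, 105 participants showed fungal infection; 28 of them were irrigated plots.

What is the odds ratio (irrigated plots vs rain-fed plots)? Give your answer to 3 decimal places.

2.232

irrigated plots without the outcome: 115 − 28 = 87
rain-fed plots with the outcome: 105 − 28 = 77
rain-fed plots without the outcome: 611 − 77 = 534
OR = (28 × 534) / (87 × 77) = 14952/6699 ≈ 2.232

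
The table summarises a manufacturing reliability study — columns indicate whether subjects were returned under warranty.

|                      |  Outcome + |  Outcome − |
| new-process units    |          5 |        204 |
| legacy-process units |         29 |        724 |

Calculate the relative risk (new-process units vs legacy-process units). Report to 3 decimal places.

RR ≈ 0.621

risk, new-process units = 5/209 = 0.02392
risk, legacy-process units = 29/753 = 0.03851
RR = 0.02392 / 0.03851 = 0.621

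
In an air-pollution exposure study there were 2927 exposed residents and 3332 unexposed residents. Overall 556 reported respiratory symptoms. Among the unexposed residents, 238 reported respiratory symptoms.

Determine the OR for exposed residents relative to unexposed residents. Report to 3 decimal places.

1.585

exposed residents with the outcome: 556 − 238 = 318
exposed residents without the outcome: 2927 − 318 = 2609
unexposed residents without the outcome: 3332 − 238 = 3094
odds, exposed residents = 318/2609 = 0.1219
odds, unexposed residents = 238/3094 = 0.0769
OR = 0.1219 / 0.0769 = 1.585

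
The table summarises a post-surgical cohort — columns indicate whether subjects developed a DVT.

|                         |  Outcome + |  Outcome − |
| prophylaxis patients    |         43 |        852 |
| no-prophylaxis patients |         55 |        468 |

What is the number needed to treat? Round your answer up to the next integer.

risk, prophylaxis patients = 43/895 = 0.048045
risk, no-prophylaxis patients = 55/523 = 0.105163
absolute risk difference = 0.057118
1 / 0.057118 = 17.508 → round up → 18

NNT: 18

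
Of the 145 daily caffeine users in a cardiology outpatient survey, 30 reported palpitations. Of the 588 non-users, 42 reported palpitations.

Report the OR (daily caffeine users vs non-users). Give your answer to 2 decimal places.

OR = (30 × 546) / (115 × 42) = 16380/4830 ≈ 3.39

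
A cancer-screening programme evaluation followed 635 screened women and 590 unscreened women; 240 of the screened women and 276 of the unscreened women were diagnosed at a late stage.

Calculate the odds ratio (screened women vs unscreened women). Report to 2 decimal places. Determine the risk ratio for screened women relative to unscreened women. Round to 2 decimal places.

OR = 0.69; RR = 0.81

OR = (240 × 314) / (395 × 276) = 75360/109020 ≈ 0.69
risk, screened women = 240/635 = 0.3780
risk, unscreened women = 276/590 = 0.4678
RR = 0.3780 / 0.4678 = 0.81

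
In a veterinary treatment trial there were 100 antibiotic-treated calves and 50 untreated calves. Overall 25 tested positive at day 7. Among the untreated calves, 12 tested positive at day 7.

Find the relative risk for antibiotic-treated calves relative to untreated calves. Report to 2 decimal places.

0.54

antibiotic-treated calves with the outcome: 25 − 12 = 13
antibiotic-treated calves without the outcome: 100 − 13 = 87
untreated calves without the outcome: 50 − 12 = 38
risk, antibiotic-treated calves = 13/100 = 0.1300
risk, untreated calves = 12/50 = 0.2400
RR = 0.1300 / 0.2400 = 0.54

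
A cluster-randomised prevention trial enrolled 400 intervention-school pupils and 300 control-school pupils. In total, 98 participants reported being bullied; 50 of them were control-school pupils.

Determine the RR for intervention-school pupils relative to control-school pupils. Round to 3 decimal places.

RR ≈ 0.720

intervention-school pupils with the outcome: 98 − 50 = 48
intervention-school pupils without the outcome: 400 − 48 = 352
control-school pupils without the outcome: 300 − 50 = 250
risk, intervention-school pupils = 48/400 = 0.1200
risk, control-school pupils = 50/300 = 0.1667
RR = 0.1200 / 0.1667 = 0.720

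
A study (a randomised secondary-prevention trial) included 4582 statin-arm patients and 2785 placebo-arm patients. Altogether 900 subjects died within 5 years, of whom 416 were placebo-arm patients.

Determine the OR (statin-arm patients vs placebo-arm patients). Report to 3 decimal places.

OR = 0.673

statin-arm patients with the outcome: 900 − 416 = 484
statin-arm patients without the outcome: 4582 − 484 = 4098
placebo-arm patients without the outcome: 2785 − 416 = 2369
OR = (484 × 2369) / (4098 × 416) = 1146596/1704768 ≈ 0.673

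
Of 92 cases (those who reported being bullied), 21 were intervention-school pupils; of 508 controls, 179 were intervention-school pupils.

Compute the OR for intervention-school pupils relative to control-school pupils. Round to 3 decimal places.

OR = (21 × 329) / (179 × 71) = 6909/12709 ≈ 0.544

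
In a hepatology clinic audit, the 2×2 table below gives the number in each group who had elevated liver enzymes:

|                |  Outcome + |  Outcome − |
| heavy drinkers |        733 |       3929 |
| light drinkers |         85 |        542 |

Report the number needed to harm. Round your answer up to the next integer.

risk, heavy drinkers = 733/4662 = 0.157229
risk, light drinkers = 85/627 = 0.135566
absolute risk difference = 0.021662
1 / 0.021662 = 46.164 → round up → 47

NNH ≈ 47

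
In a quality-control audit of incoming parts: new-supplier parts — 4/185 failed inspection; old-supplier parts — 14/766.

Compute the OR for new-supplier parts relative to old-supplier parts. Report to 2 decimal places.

OR = (4 × 752) / (181 × 14) = 3008/2534 ≈ 1.19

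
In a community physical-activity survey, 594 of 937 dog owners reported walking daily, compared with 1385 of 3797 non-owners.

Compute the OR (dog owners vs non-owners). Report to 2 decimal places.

OR = (594 × 2412) / (343 × 1385) = 1432728/475055 ≈ 3.02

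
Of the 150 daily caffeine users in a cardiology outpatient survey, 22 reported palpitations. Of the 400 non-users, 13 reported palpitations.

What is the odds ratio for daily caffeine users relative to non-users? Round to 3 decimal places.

5.117

odds, daily caffeine users = 22/128 = 0.17188
odds, non-users = 13/387 = 0.03359
OR = 0.17188 / 0.03359 = 5.117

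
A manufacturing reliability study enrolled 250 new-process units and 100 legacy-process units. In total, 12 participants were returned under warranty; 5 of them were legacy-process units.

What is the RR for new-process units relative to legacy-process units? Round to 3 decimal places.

RR ≈ 0.560

new-process units with the outcome: 12 − 5 = 7
new-process units without the outcome: 250 − 7 = 243
legacy-process units without the outcome: 100 − 5 = 95
risk, new-process units = 7/250 = 0.02800
risk, legacy-process units = 5/100 = 0.05000
RR = 0.02800 / 0.05000 = 0.560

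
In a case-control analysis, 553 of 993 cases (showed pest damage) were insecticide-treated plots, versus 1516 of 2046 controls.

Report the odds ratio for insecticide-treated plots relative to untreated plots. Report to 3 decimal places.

odds, insecticide-treated plots = 553/1516 = 0.3648
odds, untreated plots = 440/530 = 0.8302
OR = 0.3648 / 0.8302 = 0.439

0.439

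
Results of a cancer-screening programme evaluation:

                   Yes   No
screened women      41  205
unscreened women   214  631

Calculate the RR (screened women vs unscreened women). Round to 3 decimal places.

0.658

risk, screened women = 41/246 = 0.1667
risk, unscreened women = 214/845 = 0.2533
RR = 0.1667 / 0.2533 = 0.658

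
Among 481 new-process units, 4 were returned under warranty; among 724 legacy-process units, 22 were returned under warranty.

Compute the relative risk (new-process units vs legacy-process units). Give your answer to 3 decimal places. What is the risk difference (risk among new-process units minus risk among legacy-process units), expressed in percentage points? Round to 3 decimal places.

risk, new-process units = 4/481 = 0.00832
risk, legacy-process units = 22/724 = 0.03039
RR = 0.00832 / 0.03039 = 0.274
risk difference = 0.00832 − 0.03039 = -0.02207 → -2.207 percentage points

RR = 0.274; RD = -2.207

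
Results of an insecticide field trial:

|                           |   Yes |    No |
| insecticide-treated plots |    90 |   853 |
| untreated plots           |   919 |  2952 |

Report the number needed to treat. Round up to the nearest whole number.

NNT: 8

risk, insecticide-treated plots = 90/943 = 0.095440
risk, untreated plots = 919/3871 = 0.237406
absolute risk difference = 0.141966
1 / 0.141966 = 7.044 → round up → 8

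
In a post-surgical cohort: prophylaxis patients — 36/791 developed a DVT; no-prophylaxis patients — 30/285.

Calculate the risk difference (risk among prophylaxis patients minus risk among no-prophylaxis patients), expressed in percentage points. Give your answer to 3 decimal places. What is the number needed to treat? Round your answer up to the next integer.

RD = -5.975; NNT = 17

risk, prophylaxis patients = 36/791 = 0.04551
risk, no-prophylaxis patients = 30/285 = 0.10526
risk difference = 0.04551 − 0.10526 = -0.05975 → -5.975 percentage points
absolute risk difference = 0.059751
1 / 0.059751 = 16.736 → round up → 17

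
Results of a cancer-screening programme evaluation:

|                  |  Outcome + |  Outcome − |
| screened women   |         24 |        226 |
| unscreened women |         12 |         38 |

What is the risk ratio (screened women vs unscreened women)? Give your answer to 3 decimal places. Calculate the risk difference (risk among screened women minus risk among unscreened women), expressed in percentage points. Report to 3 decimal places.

RR = 0.400; RD = -14.400

risk, screened women = 24/250 = 0.0960
risk, unscreened women = 12/50 = 0.2400
RR = 0.0960 / 0.2400 = 0.400
risk difference = 0.0960 − 0.2400 = -0.1440 → -14.400 percentage points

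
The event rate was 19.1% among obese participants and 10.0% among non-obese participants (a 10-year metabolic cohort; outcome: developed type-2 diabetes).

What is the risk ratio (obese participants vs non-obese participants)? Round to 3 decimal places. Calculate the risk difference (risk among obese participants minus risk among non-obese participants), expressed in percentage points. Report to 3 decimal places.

RR = 1.910; RD = 9.100

RR = 0.1910 / 0.1000 = 1.910
risk difference = 0.1910 − 0.1000 = 0.0910 → 9.100 percentage points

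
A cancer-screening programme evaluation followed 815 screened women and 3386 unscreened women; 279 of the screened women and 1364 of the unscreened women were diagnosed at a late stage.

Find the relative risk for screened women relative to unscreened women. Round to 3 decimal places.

risk, screened women = 279/815 = 0.3423
risk, unscreened women = 1364/3386 = 0.4028
RR = 0.3423 / 0.4028 = 0.850

RR ≈ 0.850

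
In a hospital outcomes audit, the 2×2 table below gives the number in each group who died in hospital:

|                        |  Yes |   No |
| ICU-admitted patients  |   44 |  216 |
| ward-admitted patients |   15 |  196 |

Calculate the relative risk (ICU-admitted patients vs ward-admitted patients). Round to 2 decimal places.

2.38

risk, ICU-admitted patients = 44/260 = 0.1692
risk, ward-admitted patients = 15/211 = 0.0711
RR = 0.1692 / 0.0711 = 2.38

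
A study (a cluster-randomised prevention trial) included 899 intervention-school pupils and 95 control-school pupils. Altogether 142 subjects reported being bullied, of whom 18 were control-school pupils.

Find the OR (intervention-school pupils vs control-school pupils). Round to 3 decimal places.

intervention-school pupils with the outcome: 142 − 18 = 124
intervention-school pupils without the outcome: 899 − 124 = 775
control-school pupils without the outcome: 95 − 18 = 77
OR = (124 × 77) / (775 × 18) = 9548/13950 ≈ 0.684

OR: 0.684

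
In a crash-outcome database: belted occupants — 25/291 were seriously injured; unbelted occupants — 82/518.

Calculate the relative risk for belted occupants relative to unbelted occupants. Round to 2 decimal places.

RR = 0.54

risk, belted occupants = 25/291 = 0.0859
risk, unbelted occupants = 82/518 = 0.1583
RR = 0.0859 / 0.1583 = 0.54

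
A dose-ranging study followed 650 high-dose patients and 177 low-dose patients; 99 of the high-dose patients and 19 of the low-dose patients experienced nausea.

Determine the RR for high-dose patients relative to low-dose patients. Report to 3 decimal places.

risk, high-dose patients = 99/650 = 0.1523
risk, low-dose patients = 19/177 = 0.1073
RR = 0.1523 / 0.1073 = 1.419

RR: 1.419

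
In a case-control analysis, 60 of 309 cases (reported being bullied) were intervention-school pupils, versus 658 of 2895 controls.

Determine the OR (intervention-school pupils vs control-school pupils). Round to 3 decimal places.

OR = 0.819

odds, intervention-school pupils = 60/658 = 0.0912
odds, control-school pupils = 249/2237 = 0.1113
OR = 0.0912 / 0.1113 = 0.819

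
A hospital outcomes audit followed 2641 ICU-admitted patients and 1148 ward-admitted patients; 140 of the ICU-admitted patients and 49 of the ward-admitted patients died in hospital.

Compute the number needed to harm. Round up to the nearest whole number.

risk, ICU-admitted patients = 140/2641 = 0.053010
risk, ward-admitted patients = 49/1148 = 0.042683
absolute risk difference = 0.010327
1 / 0.010327 = 96.834 → round up → 97

NNH: 97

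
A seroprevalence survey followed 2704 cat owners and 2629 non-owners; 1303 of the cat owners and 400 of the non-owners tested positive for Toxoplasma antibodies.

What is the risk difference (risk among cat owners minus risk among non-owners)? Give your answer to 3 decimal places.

RD = 0.330

risk, cat owners = 1303/2704 = 0.4819
risk, non-owners = 400/2629 = 0.1521
risk difference = 0.4819 − 0.1521 = 0.330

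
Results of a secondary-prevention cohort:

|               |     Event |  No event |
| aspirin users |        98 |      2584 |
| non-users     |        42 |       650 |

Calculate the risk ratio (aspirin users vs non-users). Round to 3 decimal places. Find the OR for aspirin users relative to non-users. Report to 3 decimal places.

risk, aspirin users = 98/2682 = 0.03654
risk, non-users = 42/692 = 0.06069
RR = 0.03654 / 0.06069 = 0.602
OR = (98 × 650) / (2584 × 42) = 63700/108528 ≈ 0.587

RR = 0.602; OR = 0.587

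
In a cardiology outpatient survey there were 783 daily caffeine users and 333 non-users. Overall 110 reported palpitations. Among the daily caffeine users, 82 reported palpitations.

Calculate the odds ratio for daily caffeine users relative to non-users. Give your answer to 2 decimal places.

daily caffeine users without the outcome: 783 − 82 = 701
non-users with the outcome: 110 − 82 = 28
non-users without the outcome: 333 − 28 = 305
odds, daily caffeine users = 82/701 = 0.1170
odds, non-users = 28/305 = 0.0918
OR = 0.1170 / 0.0918 = 1.27

OR = 1.27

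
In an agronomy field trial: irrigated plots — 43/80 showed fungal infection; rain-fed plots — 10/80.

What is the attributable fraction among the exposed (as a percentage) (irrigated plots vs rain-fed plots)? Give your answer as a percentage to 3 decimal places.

AR%: 76.744%

risk, irrigated plots = 43/80 = 0.5375
risk, rain-fed plots = 10/80 = 0.1250
AR% = (0.5375 − 0.1250) / 0.5375 = 0.7674 → 76.744%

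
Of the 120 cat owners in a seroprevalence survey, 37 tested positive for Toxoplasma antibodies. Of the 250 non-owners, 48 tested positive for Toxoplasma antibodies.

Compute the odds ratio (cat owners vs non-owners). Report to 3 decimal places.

1.876

odds, cat owners = 37/83 = 0.4458
odds, non-owners = 48/202 = 0.2376
OR = 0.4458 / 0.2376 = 1.876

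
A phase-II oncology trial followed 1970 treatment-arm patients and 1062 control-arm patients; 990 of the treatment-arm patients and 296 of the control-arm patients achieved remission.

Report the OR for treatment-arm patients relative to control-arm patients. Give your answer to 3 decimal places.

odds, treatment-arm patients = 990/980 = 1.0102
odds, control-arm patients = 296/766 = 0.3864
OR = 1.0102 / 0.3864 = 2.614

OR: 2.614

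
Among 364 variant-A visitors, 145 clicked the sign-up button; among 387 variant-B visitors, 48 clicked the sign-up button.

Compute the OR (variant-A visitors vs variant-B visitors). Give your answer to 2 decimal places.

odds, variant-A visitors = 145/219 = 0.6621
odds, variant-B visitors = 48/339 = 0.1416
OR = 0.6621 / 0.1416 = 4.68

OR = 4.68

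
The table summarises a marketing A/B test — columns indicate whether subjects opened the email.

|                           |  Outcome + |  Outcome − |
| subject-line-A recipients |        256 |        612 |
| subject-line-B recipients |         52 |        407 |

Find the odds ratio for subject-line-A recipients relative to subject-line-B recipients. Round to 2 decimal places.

3.27

odds, subject-line-A recipients = 256/612 = 0.4183
odds, subject-line-B recipients = 52/407 = 0.1278
OR = 0.4183 / 0.1278 = 3.27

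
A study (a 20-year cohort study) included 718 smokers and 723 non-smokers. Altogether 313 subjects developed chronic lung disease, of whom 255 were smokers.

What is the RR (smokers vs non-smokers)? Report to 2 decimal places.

smokers without the outcome: 718 − 255 = 463
non-smokers with the outcome: 313 − 255 = 58
non-smokers without the outcome: 723 − 58 = 665
risk, smokers = 255/718 = 0.3552
risk, non-smokers = 58/723 = 0.0802
RR = 0.3552 / 0.0802 = 4.43

RR: 4.43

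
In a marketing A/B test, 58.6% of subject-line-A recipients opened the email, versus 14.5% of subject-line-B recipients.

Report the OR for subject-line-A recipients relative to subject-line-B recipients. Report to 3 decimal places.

OR ≈ 8.346

odds, subject-line-A recipients = 0.5860/0.4140 = 1.4155
odds, subject-line-B recipients = 0.1450/0.8550 = 0.1696
OR = 1.4155 / 0.1696 = 8.346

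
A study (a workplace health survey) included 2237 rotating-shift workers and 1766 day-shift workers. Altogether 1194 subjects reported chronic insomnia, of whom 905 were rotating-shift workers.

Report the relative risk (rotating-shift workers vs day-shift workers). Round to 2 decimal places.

rotating-shift workers without the outcome: 2237 − 905 = 1332
day-shift workers with the outcome: 1194 − 905 = 289
day-shift workers without the outcome: 1766 − 289 = 1477
risk, rotating-shift workers = 905/2237 = 0.4046
risk, day-shift workers = 289/1766 = 0.1636
RR = 0.4046 / 0.1636 = 2.47

RR ≈ 2.47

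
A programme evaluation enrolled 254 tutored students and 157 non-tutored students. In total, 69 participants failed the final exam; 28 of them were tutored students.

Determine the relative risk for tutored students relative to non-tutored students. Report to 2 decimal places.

0.42

tutored students without the outcome: 254 − 28 = 226
non-tutored students with the outcome: 69 − 28 = 41
non-tutored students without the outcome: 157 − 41 = 116
risk, tutored students = 28/254 = 0.1102
risk, non-tutored students = 41/157 = 0.2611
RR = 0.1102 / 0.2611 = 0.42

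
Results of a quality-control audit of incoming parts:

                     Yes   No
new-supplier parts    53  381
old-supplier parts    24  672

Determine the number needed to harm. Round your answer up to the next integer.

risk, new-supplier parts = 53/434 = 0.122120
risk, old-supplier parts = 24/696 = 0.034483
absolute risk difference = 0.087637
1 / 0.087637 = 11.411 → round up → 12

12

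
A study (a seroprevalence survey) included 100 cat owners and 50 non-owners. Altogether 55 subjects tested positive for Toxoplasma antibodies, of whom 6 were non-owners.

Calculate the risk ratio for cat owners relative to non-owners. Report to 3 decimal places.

RR = 4.083

cat owners with the outcome: 55 − 6 = 49
cat owners without the outcome: 100 − 49 = 51
non-owners without the outcome: 50 − 6 = 44
risk, cat owners = 49/100 = 0.4900
risk, non-owners = 6/50 = 0.1200
RR = 0.4900 / 0.1200 = 4.083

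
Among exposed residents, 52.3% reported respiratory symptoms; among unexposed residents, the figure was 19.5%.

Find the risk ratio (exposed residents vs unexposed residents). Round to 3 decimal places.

RR = 0.5230 / 0.1950 = 2.682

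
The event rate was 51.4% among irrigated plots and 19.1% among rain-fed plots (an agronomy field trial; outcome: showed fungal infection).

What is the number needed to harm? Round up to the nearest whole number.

4

absolute risk difference = 0.323000
1 / 0.323000 = 3.096 → round up → 4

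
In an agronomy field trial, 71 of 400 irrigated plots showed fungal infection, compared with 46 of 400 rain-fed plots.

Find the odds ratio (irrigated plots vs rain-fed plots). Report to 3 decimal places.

odds, irrigated plots = 71/329 = 0.2158
odds, rain-fed plots = 46/354 = 0.1299
OR = 0.2158 / 0.1299 = 1.661

1.661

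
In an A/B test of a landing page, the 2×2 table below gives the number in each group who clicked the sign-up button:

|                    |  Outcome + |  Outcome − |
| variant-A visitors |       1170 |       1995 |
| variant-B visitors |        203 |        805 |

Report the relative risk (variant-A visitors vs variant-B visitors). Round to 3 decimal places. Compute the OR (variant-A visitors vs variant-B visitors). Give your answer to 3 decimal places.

risk, variant-A visitors = 1170/3165 = 0.3697
risk, variant-B visitors = 203/1008 = 0.2014
RR = 0.3697 / 0.2014 = 1.836
odds, variant-A visitors = 1170/1995 = 0.5865
odds, variant-B visitors = 203/805 = 0.2522
OR = 0.5865 / 0.2522 = 2.326

RR = 1.836; OR = 2.326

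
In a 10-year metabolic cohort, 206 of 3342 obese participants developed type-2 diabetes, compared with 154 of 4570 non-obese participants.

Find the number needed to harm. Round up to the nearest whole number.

risk, obese participants = 206/3342 = 0.061640
risk, non-obese participants = 154/4570 = 0.033698
absolute risk difference = 0.027942
1 / 0.027942 = 35.788 → round up → 36

36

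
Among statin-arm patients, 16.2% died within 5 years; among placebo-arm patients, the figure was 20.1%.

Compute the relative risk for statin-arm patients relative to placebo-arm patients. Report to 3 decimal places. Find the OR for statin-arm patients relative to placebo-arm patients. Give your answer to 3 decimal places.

RR = 0.1620 / 0.2010 = 0.806
odds, statin-arm patients = 0.1620/0.8380 = 0.1933
odds, placebo-arm patients = 0.2010/0.7990 = 0.2516
OR = 0.1933 / 0.2516 = 0.768

RR = 0.806; OR = 0.768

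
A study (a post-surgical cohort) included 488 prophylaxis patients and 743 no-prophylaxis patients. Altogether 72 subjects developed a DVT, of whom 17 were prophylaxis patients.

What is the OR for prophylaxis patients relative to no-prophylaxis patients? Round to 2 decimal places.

0.45

prophylaxis patients without the outcome: 488 − 17 = 471
no-prophylaxis patients with the outcome: 72 − 17 = 55
no-prophylaxis patients without the outcome: 743 − 55 = 688
OR = (17 × 688) / (471 × 55) = 11696/25905 ≈ 0.45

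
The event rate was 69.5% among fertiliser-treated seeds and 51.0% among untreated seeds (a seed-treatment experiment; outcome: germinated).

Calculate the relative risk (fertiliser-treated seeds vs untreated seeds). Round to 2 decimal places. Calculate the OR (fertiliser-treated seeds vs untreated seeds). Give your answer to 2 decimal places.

RR = 0.6950 / 0.5100 = 1.36
odds, fertiliser-treated seeds = 0.6950/0.3050 = 2.2787
odds, untreated seeds = 0.5100/0.4900 = 1.0408
OR = 2.2787 / 1.0408 = 2.19

RR = 1.36; OR = 2.19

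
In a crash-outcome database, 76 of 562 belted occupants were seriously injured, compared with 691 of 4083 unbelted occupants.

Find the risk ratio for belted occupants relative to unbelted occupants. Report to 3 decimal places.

risk, belted occupants = 76/562 = 0.1352
risk, unbelted occupants = 691/4083 = 0.1692
RR = 0.1352 / 0.1692 = 0.799

RR = 0.799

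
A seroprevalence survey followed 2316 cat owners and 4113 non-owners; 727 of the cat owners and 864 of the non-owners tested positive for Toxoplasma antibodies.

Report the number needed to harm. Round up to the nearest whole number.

NNH: 10

risk, cat owners = 727/2316 = 0.313903
risk, non-owners = 864/4113 = 0.210066
absolute risk difference = 0.103838
1 / 0.103838 = 9.630 → round up → 10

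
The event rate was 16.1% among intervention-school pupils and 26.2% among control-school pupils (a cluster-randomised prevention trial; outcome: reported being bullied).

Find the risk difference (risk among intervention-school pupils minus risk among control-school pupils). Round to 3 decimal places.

risk difference = 0.1610 − 0.2620 = -0.101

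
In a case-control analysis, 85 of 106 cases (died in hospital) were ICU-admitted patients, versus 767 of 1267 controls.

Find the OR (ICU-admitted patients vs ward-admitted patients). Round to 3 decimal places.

OR = (85 × 500) / (767 × 21) = 42500/16107 ≈ 2.639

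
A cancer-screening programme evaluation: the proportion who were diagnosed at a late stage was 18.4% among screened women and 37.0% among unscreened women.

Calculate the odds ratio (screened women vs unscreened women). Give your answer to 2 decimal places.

odds, screened women = 0.1840/0.8160 = 0.2255
odds, unscreened women = 0.3700/0.6300 = 0.5873
OR = 0.2255 / 0.5873 = 0.38

OR ≈ 0.38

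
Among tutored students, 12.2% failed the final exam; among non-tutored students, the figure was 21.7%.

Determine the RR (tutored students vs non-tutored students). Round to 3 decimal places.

RR = 0.1220 / 0.2170 = 0.562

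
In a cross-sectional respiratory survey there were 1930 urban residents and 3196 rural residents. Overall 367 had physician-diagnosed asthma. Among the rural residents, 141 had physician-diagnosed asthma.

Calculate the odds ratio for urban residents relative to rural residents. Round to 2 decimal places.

urban residents with the outcome: 367 − 141 = 226
urban residents without the outcome: 1930 − 226 = 1704
rural residents without the outcome: 3196 − 141 = 3055
odds, urban residents = 226/1704 = 0.13263
odds, rural residents = 141/3055 = 0.04615
OR = 0.13263 / 0.04615 = 2.87

2.87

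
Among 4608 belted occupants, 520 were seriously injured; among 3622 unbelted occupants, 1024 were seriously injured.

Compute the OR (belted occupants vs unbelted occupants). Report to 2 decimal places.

odds, belted occupants = 520/4088 = 0.1272
odds, unbelted occupants = 1024/2598 = 0.3941
OR = 0.1272 / 0.3941 = 0.32

OR ≈ 0.32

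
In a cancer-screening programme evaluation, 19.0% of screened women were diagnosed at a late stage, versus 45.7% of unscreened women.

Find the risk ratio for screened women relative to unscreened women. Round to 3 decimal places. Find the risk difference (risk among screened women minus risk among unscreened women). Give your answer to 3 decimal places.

RR = 0.1900 / 0.4570 = 0.416
risk difference = 0.1900 − 0.4570 = -0.267

RR = 0.416; RD = -0.267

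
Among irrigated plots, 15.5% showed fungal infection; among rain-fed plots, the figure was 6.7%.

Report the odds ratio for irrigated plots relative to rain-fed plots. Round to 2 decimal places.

2.55

odds, irrigated plots = 0.1550/0.8450 = 0.1834
odds, rain-fed plots = 0.0670/0.9330 = 0.0718
OR = 0.1834 / 0.0718 = 2.55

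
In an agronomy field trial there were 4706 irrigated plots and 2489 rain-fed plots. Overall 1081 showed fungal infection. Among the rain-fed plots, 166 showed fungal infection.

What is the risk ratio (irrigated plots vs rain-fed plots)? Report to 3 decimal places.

irrigated plots with the outcome: 1081 − 166 = 915
irrigated plots without the outcome: 4706 − 915 = 3791
rain-fed plots without the outcome: 2489 − 166 = 2323
risk, irrigated plots = 915/4706 = 0.1944
risk, rain-fed plots = 166/2489 = 0.0667
RR = 0.1944 / 0.0667 = 2.915

RR ≈ 2.915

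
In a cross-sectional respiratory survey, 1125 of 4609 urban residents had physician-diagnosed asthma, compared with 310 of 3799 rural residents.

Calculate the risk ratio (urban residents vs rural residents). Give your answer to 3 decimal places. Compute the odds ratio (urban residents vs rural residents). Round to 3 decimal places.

RR = 2.991; OR = 3.634

risk, urban residents = 1125/4609 = 0.2441
risk, rural residents = 310/3799 = 0.0816
RR = 0.2441 / 0.0816 = 2.991
OR = (1125 × 3489) / (3484 × 310) = 3925125/1080040 ≈ 3.634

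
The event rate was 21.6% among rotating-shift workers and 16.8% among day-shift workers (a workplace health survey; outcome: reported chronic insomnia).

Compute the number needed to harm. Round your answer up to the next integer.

21

absolute risk difference = 0.048000
1 / 0.048000 = 20.833 → round up → 21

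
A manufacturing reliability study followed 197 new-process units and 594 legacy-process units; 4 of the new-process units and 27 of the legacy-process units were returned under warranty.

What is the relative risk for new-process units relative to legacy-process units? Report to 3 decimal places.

risk, new-process units = 4/197 = 0.02030
risk, legacy-process units = 27/594 = 0.04545
RR = 0.02030 / 0.04545 = 0.447

0.447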